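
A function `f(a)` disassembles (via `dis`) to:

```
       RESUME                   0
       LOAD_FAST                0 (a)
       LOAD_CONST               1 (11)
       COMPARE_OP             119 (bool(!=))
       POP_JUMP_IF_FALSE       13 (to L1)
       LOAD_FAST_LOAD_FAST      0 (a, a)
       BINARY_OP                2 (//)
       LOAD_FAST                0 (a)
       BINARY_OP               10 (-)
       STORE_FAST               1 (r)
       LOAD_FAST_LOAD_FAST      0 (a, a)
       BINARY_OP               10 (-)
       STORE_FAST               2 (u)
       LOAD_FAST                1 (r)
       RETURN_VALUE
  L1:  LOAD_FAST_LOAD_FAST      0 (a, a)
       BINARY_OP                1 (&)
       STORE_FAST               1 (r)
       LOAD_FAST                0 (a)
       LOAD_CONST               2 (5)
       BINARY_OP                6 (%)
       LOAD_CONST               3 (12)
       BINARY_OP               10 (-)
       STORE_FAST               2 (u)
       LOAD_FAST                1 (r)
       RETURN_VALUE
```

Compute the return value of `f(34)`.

LOAD_FAST a → push 34. Stack: [34]
LOAD_CONST → push 11. Stack: [34, 11]
COMPARE_OP bool(!=) → 34 vs 11 = True. Stack: [True]
POP_JUMP_IF_FALSE → pop True; no jump. Stack: []
LOAD_FAST_LOAD_FAST a,a → push 34,34. Stack: [34, 34]
BINARY_OP // → 34 // 34 = 1. Stack: [1]
LOAD_FAST a → push 34. Stack: [1, 34]
BINARY_OP - → 1 - 34 = -33. Stack: [-33]
STORE_FAST r → r=-33. Stack: []
LOAD_FAST_LOAD_FAST a,a → push 34,34. Stack: [34, 34]
BINARY_OP - → 34 - 34 = 0. Stack: [0]
STORE_FAST u → u=0. Stack: []
LOAD_FAST r → push -33. Stack: [-33]
RETURN_VALUE → return -33.

-33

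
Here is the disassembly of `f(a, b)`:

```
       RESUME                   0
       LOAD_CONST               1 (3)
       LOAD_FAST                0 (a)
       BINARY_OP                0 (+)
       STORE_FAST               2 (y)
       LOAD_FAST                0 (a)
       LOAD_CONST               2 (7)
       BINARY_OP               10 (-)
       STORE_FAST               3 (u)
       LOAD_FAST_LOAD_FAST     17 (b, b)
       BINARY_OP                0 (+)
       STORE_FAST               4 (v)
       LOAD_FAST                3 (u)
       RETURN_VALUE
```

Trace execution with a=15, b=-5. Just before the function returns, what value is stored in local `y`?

LOAD_CONST → push 3. Stack: [3]
LOAD_FAST a → push 15. Stack: [3, 15]
BINARY_OP + → 3 + 15 = 18. Stack: [18]
STORE_FAST y → y=18. Stack: []
LOAD_FAST a → push 15. Stack: [15]
LOAD_CONST → push 7. Stack: [15, 7]
BINARY_OP - → 15 - 7 = 8. Stack: [8]
STORE_FAST u → u=8. Stack: []
LOAD_FAST_LOAD_FAST b,b → push -5,-5. Stack: [-5, -5]
BINARY_OP + → -5 + -5 = -10. Stack: [-10]
STORE_FAST v → v=-10. Stack: []
LOAD_FAST u → push 8. Stack: [8]
RETURN_VALUE → return 8.

18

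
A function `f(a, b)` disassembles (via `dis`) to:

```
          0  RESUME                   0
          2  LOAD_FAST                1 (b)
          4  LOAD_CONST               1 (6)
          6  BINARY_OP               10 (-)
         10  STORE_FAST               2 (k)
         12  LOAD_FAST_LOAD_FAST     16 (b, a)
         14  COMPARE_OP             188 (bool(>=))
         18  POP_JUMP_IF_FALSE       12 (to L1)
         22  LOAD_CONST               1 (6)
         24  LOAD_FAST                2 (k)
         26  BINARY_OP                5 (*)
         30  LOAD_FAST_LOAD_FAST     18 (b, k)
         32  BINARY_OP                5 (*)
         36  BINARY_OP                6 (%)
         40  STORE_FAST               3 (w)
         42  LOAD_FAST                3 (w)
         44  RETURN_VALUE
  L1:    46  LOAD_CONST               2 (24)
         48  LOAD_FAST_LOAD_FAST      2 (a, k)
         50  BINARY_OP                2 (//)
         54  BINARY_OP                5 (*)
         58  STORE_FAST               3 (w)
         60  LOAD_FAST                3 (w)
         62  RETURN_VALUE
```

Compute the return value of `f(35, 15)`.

LOAD_FAST b → push 15. Stack: [15]
LOAD_CONST → push 6. Stack: [15, 6]
BINARY_OP - → 15 - 6 = 9. Stack: [9]
STORE_FAST k → k=9. Stack: []
LOAD_FAST_LOAD_FAST b,a → push 15,35. Stack: [15, 35]
COMPARE_OP bool(>=) → 15 vs 35 = False. Stack: [False]
POP_JUMP_IF_FALSE → pop False; jump. Stack: []
LOAD_CONST → push 24. Stack: [24]
LOAD_FAST_LOAD_FAST a,k → push 35,9. Stack: [24, 35, 9]
BINARY_OP // → 35 // 9 = 3. Stack: [24, 3]
BINARY_OP * → 24 * 3 = 72. Stack: [72]
STORE_FAST w → w=72. Stack: []
LOAD_FAST w → push 72. Stack: [72]
RETURN_VALUE → return 72.

72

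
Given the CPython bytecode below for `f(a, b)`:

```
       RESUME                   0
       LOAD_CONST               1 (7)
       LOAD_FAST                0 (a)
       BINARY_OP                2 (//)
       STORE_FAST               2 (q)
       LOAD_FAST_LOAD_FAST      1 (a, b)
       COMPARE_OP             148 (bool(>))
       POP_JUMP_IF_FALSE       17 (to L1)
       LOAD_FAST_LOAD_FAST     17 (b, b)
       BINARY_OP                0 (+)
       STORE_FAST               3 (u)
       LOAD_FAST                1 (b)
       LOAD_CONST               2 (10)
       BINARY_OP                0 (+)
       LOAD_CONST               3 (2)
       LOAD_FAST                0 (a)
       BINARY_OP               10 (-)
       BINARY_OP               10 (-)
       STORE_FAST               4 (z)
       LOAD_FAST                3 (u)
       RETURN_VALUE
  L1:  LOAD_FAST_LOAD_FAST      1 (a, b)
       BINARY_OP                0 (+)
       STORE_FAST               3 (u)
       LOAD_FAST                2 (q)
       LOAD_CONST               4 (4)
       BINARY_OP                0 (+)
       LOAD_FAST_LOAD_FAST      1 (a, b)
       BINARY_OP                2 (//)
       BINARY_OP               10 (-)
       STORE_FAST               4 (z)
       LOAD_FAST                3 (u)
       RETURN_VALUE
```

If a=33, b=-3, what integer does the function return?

-6

LOAD_CONST → push 7. Stack: [7]
LOAD_FAST a → push 33. Stack: [7, 33]
BINARY_OP // → 7 // 33 = 0. Stack: [0]
STORE_FAST q → q=0. Stack: []
LOAD_FAST_LOAD_FAST a,b → push 33,-3. Stack: [33, -3]
COMPARE_OP bool(>) → 33 vs -3 = True. Stack: [True]
POP_JUMP_IF_FALSE → pop True; no jump. Stack: []
LOAD_FAST_LOAD_FAST b,b → push -3,-3. Stack: [-3, -3]
BINARY_OP + → -3 + -3 = -6. Stack: [-6]
STORE_FAST u → u=-6. Stack: []
LOAD_FAST b → push -3. Stack: [-3]
LOAD_CONST → push 10. Stack: [-3, 10]
BINARY_OP + → -3 + 10 = 7. Stack: [7]
LOAD_CONST → push 2. Stack: [7, 2]
LOAD_FAST a → push 33. Stack: [7, 2, 33]
BINARY_OP - → 2 - 33 = -31. Stack: [7, -31]
BINARY_OP - → 7 - -31 = 38. Stack: [38]
STORE_FAST z → z=38. Stack: []
LOAD_FAST u → push -6. Stack: [-6]
RETURN_VALUE → return -6.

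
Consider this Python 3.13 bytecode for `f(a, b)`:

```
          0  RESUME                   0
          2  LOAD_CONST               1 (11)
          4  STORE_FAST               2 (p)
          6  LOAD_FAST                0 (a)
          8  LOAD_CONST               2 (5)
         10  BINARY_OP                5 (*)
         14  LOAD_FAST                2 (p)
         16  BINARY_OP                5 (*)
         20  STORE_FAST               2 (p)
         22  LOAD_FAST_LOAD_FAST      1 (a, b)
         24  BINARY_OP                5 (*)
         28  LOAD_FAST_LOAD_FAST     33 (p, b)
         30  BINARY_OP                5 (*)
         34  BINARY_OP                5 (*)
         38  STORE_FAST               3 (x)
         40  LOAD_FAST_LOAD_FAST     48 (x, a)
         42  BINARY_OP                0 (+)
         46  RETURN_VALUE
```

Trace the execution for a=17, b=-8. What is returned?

1017297

LOAD_CONST → push 11. Stack: [11]
STORE_FAST p → p=11. Stack: []
LOAD_FAST a → push 17. Stack: [17]
LOAD_CONST → push 5. Stack: [17, 5]
BINARY_OP * → 17 * 5 = 85. Stack: [85]
LOAD_FAST p → push 11. Stack: [85, 11]
BINARY_OP * → 85 * 11 = 935. Stack: [935]
STORE_FAST p → p=935. Stack: []
LOAD_FAST_LOAD_FAST a,b → push 17,-8. Stack: [17, -8]
BINARY_OP * → 17 * -8 = -136. Stack: [-136]
LOAD_FAST_LOAD_FAST p,b → push 935,-8. Stack: [-136, 935, -8]
BINARY_OP * → 935 * -8 = -7480. Stack: [-136, -7480]
BINARY_OP * → -136 * -7480 = 1017280. Stack: [1017280]
STORE_FAST x → x=1017280. Stack: []
LOAD_FAST_LOAD_FAST x,a → push 1017280,17. Stack: [1017280, 17]
BINARY_OP + → 1017280 + 17 = 1017297. Stack: [1017297]
RETURN_VALUE → return 1017297.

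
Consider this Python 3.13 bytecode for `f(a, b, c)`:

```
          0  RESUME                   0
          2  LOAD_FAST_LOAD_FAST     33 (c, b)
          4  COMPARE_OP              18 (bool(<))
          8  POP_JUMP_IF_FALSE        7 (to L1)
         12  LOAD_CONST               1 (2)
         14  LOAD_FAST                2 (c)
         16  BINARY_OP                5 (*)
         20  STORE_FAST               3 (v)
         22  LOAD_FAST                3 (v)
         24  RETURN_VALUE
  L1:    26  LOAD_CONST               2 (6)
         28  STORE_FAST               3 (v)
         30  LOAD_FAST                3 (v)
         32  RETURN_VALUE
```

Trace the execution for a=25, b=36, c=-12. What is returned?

-24

LOAD_FAST_LOAD_FAST c,b → push -12,36. Stack: [-12, 36]
COMPARE_OP bool(<) → -12 vs 36 = True. Stack: [True]
POP_JUMP_IF_FALSE → pop True; no jump. Stack: []
LOAD_CONST → push 2. Stack: [2]
LOAD_FAST c → push -12. Stack: [2, -12]
BINARY_OP * → 2 * -12 = -24. Stack: [-24]
STORE_FAST v → v=-24. Stack: []
LOAD_FAST v → push -24. Stack: [-24]
RETURN_VALUE → return -24.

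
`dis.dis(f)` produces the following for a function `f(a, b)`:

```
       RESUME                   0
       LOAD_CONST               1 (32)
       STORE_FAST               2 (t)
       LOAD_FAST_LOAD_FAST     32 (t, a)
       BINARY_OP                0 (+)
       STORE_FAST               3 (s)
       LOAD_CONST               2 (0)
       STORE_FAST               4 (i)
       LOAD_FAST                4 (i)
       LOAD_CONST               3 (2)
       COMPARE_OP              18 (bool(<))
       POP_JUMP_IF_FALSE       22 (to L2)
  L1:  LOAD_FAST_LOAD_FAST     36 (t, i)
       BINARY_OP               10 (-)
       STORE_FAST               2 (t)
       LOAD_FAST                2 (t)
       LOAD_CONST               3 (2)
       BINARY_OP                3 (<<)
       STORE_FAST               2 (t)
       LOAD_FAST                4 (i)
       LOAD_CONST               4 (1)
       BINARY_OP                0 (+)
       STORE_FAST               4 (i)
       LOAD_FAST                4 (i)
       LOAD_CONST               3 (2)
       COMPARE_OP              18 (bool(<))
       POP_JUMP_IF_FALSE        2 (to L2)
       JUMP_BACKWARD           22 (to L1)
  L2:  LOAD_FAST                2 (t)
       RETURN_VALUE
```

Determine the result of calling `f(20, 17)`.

508

LOAD_CONST → push 32. Stack: [32]
STORE_FAST t → t=32. Stack: []
LOAD_FAST_LOAD_FAST t,a → push 32,20. Stack: [32, 20]
BINARY_OP + → 32 + 20 = 52. Stack: [52]
STORE_FAST s → s=52. Stack: []
LOAD_CONST → push 0. Stack: [0]
STORE_FAST i → i=0. Stack: []
LOAD_FAST i → push 0. Stack: [0]
LOAD_CONST → push 2. Stack: [0, 2]
COMPARE_OP bool(<) → 0 vs 2 = True. Stack: [True]
POP_JUMP_IF_FALSE → pop True; no jump. Stack: []
LOAD_FAST_LOAD_FAST t,i → push 32,0. Stack: [32, 0]
BINARY_OP - → 32 - 0 = 32. Stack: [32]
STORE_FAST t → t=32. Stack: []
LOAD_FAST t → push 32. Stack: [32]
LOAD_CONST → push 2. Stack: [32, 2]
BINARY_OP << → 32 << 2 = 128. Stack: [128]
STORE_FAST t → t=128. Stack: []
LOAD_FAST i → push 0. Stack: [0]
LOAD_CONST → push 1. Stack: [0, 1]
BINARY_OP + → 0 + 1 = 1. Stack: [1]
STORE_FAST i → i=1. Stack: []
LOAD_FAST i → push 1. Stack: [1]
LOAD_CONST → push 2. Stack: [1, 2]
COMPARE_OP bool(<) → 1 vs 2 = True. Stack: [True]
POP_JUMP_IF_FALSE → pop True; no jump. Stack: []
LOAD_FAST_LOAD_FAST t,i → push 128,1. Stack: [128, 1]
BINARY_OP - → 128 - 1 = 127. Stack: [127]
STORE_FAST t → t=127. Stack: []
LOAD_FAST t → push 127. Stack: [127]
LOAD_CONST → push 2. Stack: [127, 2]
BINARY_OP << → 127 << 2 = 508. Stack: [508]
STORE_FAST t → t=508. Stack: []
LOAD_FAST i → push 1. Stack: [1]
LOAD_CONST → push 1. Stack: [1, 1]
BINARY_OP + → 1 + 1 = 2. Stack: [2]
STORE_FAST i → i=2. Stack: []
LOAD_FAST i → push 2. Stack: [2]
LOAD_CONST → push 2. Stack: [2, 2]
COMPARE_OP bool(<) → 2 vs 2 = False. Stack: [False]
POP_JUMP_IF_FALSE → pop False; jump. Stack: []
LOAD_FAST t → push 508. Stack: [508]
RETURN_VALUE → return 508.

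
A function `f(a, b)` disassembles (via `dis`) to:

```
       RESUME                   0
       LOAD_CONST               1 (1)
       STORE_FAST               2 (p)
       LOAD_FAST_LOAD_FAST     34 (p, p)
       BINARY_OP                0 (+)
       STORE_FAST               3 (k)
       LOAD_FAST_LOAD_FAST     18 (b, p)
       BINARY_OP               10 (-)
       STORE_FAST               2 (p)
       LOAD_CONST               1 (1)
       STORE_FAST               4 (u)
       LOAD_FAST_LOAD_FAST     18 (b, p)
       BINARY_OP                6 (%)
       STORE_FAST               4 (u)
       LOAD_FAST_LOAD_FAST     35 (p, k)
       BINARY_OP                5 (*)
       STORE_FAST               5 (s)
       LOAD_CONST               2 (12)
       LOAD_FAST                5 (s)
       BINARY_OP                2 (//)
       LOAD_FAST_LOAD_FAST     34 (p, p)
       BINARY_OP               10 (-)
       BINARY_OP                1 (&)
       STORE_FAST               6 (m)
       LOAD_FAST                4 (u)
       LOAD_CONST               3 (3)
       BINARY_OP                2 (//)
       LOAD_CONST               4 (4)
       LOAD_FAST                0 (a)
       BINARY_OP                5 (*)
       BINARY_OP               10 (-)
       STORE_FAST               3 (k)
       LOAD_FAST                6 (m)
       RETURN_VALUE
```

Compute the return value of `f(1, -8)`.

0

LOAD_CONST → push 1. Stack: [1]
STORE_FAST p → p=1. Stack: []
LOAD_FAST_LOAD_FAST p,p → push 1,1. Stack: [1, 1]
BINARY_OP + → 1 + 1 = 2. Stack: [2]
STORE_FAST k → k=2. Stack: []
LOAD_FAST_LOAD_FAST b,p → push -8,1. Stack: [-8, 1]
BINARY_OP - → -8 - 1 = -9. Stack: [-9]
STORE_FAST p → p=-9. Stack: []
LOAD_CONST → push 1. Stack: [1]
STORE_FAST u → u=1. Stack: []
LOAD_FAST_LOAD_FAST b,p → push -8,-9. Stack: [-8, -9]
BINARY_OP % → -8 % -9 = -8. Stack: [-8]
STORE_FAST u → u=-8. Stack: []
LOAD_FAST_LOAD_FAST p,k → push -9,2. Stack: [-9, 2]
BINARY_OP * → -9 * 2 = -18. Stack: [-18]
STORE_FAST s → s=-18. Stack: []
LOAD_CONST → push 12. Stack: [12]
LOAD_FAST s → push -18. Stack: [12, -18]
BINARY_OP // → 12 // -18 = -1. Stack: [-1]
LOAD_FAST_LOAD_FAST p,p → push -9,-9. Stack: [-1, -9, -9]
BINARY_OP - → -9 - -9 = 0. Stack: [-1, 0]
BINARY_OP & → -1 & 0 = 0. Stack: [0]
STORE_FAST m → m=0. Stack: []
LOAD_FAST u → push -8. Stack: [-8]
LOAD_CONST → push 3. Stack: [-8, 3]
BINARY_OP // → -8 // 3 = -3. Stack: [-3]
LOAD_CONST → push 4. Stack: [-3, 4]
LOAD_FAST a → push 1. Stack: [-3, 4, 1]
BINARY_OP * → 4 * 1 = 4. Stack: [-3, 4]
BINARY_OP - → -3 - 4 = -7. Stack: [-7]
STORE_FAST k → k=-7. Stack: []
LOAD_FAST m → push 0. Stack: [0]
RETURN_VALUE → return 0.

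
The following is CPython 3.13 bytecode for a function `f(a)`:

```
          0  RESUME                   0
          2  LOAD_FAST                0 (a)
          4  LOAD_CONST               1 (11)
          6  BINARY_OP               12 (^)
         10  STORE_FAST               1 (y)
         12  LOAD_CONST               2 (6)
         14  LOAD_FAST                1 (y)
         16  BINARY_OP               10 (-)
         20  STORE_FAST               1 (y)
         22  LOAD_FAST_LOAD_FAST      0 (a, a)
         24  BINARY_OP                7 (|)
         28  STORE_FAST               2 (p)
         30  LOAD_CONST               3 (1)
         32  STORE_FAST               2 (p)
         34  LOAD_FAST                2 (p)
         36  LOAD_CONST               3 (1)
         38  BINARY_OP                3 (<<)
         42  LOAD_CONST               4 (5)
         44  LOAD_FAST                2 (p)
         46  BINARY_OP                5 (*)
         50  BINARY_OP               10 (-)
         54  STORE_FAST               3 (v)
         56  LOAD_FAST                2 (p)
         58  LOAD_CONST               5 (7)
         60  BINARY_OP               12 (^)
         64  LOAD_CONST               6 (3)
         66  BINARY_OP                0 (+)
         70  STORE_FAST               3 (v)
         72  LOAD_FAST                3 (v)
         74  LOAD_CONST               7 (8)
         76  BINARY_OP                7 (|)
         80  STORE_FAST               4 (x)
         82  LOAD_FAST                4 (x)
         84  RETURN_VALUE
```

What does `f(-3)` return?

9

LOAD_FAST a → push -3. Stack: [-3]
LOAD_CONST → push 11. Stack: [-3, 11]
BINARY_OP ^ → -3 ^ 11 = -10. Stack: [-10]
STORE_FAST y → y=-10. Stack: []
LOAD_CONST → push 6. Stack: [6]
LOAD_FAST y → push -10. Stack: [6, -10]
BINARY_OP - → 6 - -10 = 16. Stack: [16]
STORE_FAST y → y=16. Stack: []
LOAD_FAST_LOAD_FAST a,a → push -3,-3. Stack: [-3, -3]
BINARY_OP | → -3 | -3 = -3. Stack: [-3]
STORE_FAST p → p=-3. Stack: []
LOAD_CONST → push 1. Stack: [1]
STORE_FAST p → p=1. Stack: []
LOAD_FAST p → push 1. Stack: [1]
LOAD_CONST → push 1. Stack: [1, 1]
BINARY_OP << → 1 << 1 = 2. Stack: [2]
LOAD_CONST → push 5. Stack: [2, 5]
LOAD_FAST p → push 1. Stack: [2, 5, 1]
BINARY_OP * → 5 * 1 = 5. Stack: [2, 5]
BINARY_OP - → 2 - 5 = -3. Stack: [-3]
STORE_FAST v → v=-3. Stack: []
LOAD_FAST p → push 1. Stack: [1]
LOAD_CONST → push 7. Stack: [1, 7]
BINARY_OP ^ → 1 ^ 7 = 6. Stack: [6]
LOAD_CONST → push 3. Stack: [6, 3]
BINARY_OP + → 6 + 3 = 9. Stack: [9]
STORE_FAST v → v=9. Stack: []
LOAD_FAST v → push 9. Stack: [9]
LOAD_CONST → push 8. Stack: [9, 8]
BINARY_OP | → 9 | 8 = 9. Stack: [9]
STORE_FAST x → x=9. Stack: []
LOAD_FAST x → push 9. Stack: [9]
RETURN_VALUE → return 9.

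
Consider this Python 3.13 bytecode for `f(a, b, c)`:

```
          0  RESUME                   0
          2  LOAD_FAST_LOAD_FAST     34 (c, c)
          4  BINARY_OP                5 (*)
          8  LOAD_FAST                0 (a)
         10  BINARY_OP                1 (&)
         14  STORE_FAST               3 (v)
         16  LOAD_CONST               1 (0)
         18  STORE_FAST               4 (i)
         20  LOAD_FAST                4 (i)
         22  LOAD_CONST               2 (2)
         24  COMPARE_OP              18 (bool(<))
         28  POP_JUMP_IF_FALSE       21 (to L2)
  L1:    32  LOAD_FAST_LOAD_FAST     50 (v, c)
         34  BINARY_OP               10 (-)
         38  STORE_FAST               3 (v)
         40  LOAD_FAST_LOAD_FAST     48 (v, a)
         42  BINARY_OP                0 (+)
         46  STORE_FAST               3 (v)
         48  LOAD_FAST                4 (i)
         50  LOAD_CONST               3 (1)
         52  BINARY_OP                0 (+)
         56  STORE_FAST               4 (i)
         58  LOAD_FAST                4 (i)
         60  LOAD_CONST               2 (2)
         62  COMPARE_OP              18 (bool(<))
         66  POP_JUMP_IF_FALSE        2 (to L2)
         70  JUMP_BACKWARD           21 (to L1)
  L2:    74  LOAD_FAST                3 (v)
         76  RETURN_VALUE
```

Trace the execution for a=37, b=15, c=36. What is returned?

2

LOAD_FAST_LOAD_FAST c,c → push 36,36. Stack: [36, 36]
BINARY_OP * → 36 * 36 = 1296. Stack: [1296]
LOAD_FAST a → push 37. Stack: [1296, 37]
BINARY_OP & → 1296 & 37 = 0. Stack: [0]
STORE_FAST v → v=0. Stack: []
LOAD_CONST → push 0. Stack: [0]
STORE_FAST i → i=0. Stack: []
LOAD_FAST i → push 0. Stack: [0]
LOAD_CONST → push 2. Stack: [0, 2]
COMPARE_OP bool(<) → 0 vs 2 = True. Stack: [True]
POP_JUMP_IF_FALSE → pop True; no jump. Stack: []
LOAD_FAST_LOAD_FAST v,c → push 0,36. Stack: [0, 36]
BINARY_OP - → 0 - 36 = -36. Stack: [-36]
STORE_FAST v → v=-36. Stack: []
LOAD_FAST_LOAD_FAST v,a → push -36,37. Stack: [-36, 37]
BINARY_OP + → -36 + 37 = 1. Stack: [1]
STORE_FAST v → v=1. Stack: []
LOAD_FAST i → push 0. Stack: [0]
LOAD_CONST → push 1. Stack: [0, 1]
BINARY_OP + → 0 + 1 = 1. Stack: [1]
STORE_FAST i → i=1. Stack: []
LOAD_FAST i → push 1. Stack: [1]
LOAD_CONST → push 2. Stack: [1, 2]
COMPARE_OP bool(<) → 1 vs 2 = True. Stack: [True]
POP_JUMP_IF_FALSE → pop True; no jump. Stack: []
LOAD_FAST_LOAD_FAST v,c → push 1,36. Stack: [1, 36]
BINARY_OP - → 1 - 36 = -35. Stack: [-35]
STORE_FAST v → v=-35. Stack: []
LOAD_FAST_LOAD_FAST v,a → push -35,37. Stack: [-35, 37]
BINARY_OP + → -35 + 37 = 2. Stack: [2]
STORE_FAST v → v=2. Stack: []
LOAD_FAST i → push 1. Stack: [1]
LOAD_CONST → push 1. Stack: [1, 1]
BINARY_OP + → 1 + 1 = 2. Stack: [2]
STORE_FAST i → i=2. Stack: []
LOAD_FAST i → push 2. Stack: [2]
LOAD_CONST → push 2. Stack: [2, 2]
COMPARE_OP bool(<) → 2 vs 2 = False. Stack: [False]
POP_JUMP_IF_FALSE → pop False; jump. Stack: []
LOAD_FAST v → push 2. Stack: [2]
RETURN_VALUE → return 2.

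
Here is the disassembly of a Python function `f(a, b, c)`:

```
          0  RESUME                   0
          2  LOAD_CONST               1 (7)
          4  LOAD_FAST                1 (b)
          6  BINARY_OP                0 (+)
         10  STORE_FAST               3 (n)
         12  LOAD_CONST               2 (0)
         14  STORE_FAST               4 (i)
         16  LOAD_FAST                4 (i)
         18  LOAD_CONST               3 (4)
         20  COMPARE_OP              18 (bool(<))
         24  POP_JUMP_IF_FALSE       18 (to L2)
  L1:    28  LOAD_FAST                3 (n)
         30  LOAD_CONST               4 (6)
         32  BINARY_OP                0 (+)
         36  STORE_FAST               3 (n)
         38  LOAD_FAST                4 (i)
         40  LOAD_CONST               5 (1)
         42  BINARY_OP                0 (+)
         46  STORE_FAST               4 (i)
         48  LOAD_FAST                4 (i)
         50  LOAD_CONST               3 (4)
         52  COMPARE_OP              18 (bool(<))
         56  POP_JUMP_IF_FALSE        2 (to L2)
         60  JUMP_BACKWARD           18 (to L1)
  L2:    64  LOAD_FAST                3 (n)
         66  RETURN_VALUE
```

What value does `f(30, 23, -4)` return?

LOAD_CONST → push 7. Stack: [7]
LOAD_FAST b → push 23. Stack: [7, 23]
BINARY_OP + → 7 + 23 = 30. Stack: [30]
STORE_FAST n → n=30. Stack: []
LOAD_CONST → push 0. Stack: [0]
STORE_FAST i → i=0. Stack: []
LOAD_FAST i → push 0. Stack: [0]
LOAD_CONST → push 4. Stack: [0, 4]
COMPARE_OP bool(<) → 0 vs 4 = True. Stack: [True]
POP_JUMP_IF_FALSE → pop True; no jump. Stack: []
LOAD_FAST n → push 30. Stack: [30]
LOAD_CONST → push 6. Stack: [30, 6]
BINARY_OP + → 30 + 6 = 36. Stack: [36]
STORE_FAST n → n=36. Stack: []
LOAD_FAST i → push 0. Stack: [0]
LOAD_CONST → push 1. Stack: [0, 1]
BINARY_OP + → 0 + 1 = 1. Stack: [1]
STORE_FAST i → i=1. Stack: []
LOAD_FAST i → push 1. Stack: [1]
LOAD_CONST → push 4. Stack: [1, 4]
COMPARE_OP bool(<) → 1 vs 4 = True. Stack: [True]
POP_JUMP_IF_FALSE → pop True; no jump. Stack: []
LOAD_FAST n → push 36. Stack: [36]
LOAD_CONST → push 6. Stack: [36, 6]
BINARY_OP + → 36 + 6 = 42. Stack: [42]
STORE_FAST n → n=42. Stack: []
LOAD_FAST i → push 1. Stack: [1]
LOAD_CONST → push 1. Stack: [1, 1]
BINARY_OP + → 1 + 1 = 2. Stack: [2]
STORE_FAST i → i=2. Stack: []
LOAD_FAST i → push 2. Stack: [2]
LOAD_CONST → push 4. Stack: [2, 4]
COMPARE_OP bool(<) → 2 vs 4 = True. Stack: [True]
POP_JUMP_IF_FALSE → pop True; no jump. Stack: []
LOAD_FAST n → push 42. Stack: [42]
LOAD_CONST → push 6. Stack: [42, 6]
BINARY_OP + → 42 + 6 = 48. Stack: [48]
STORE_FAST n → n=48. Stack: []
LOAD_FAST i → push 2. Stack: [2]
LOAD_CONST → push 1. Stack: [2, 1]
BINARY_OP + → 2 + 1 = 3. Stack: [3]
STORE_FAST i → i=3. Stack: []
LOAD_FAST i → push 3. Stack: [3]
LOAD_CONST → push 4. Stack: [3, 4]
COMPARE_OP bool(<) → 3 vs 4 = True. Stack: [True]
POP_JUMP_IF_FALSE → pop True; no jump. Stack: []
LOAD_FAST n → push 48. Stack: [48]
LOAD_CONST → push 6. Stack: [48, 6]
BINARY_OP + → 48 + 6 = 54. Stack: [54]
STORE_FAST n → n=54. Stack: []
LOAD_FAST i → push 3. Stack: [3]
LOAD_CONST → push 1. Stack: [3, 1]
BINARY_OP + → 3 + 1 = 4. Stack: [4]
STORE_FAST i → i=4. Stack: []
LOAD_FAST i → push 4. Stack: [4]
LOAD_CONST → push 4. Stack: [4, 4]
COMPARE_OP bool(<) → 4 vs 4 = False. Stack: [False]
POP_JUMP_IF_FALSE → pop False; jump. Stack: []
LOAD_FAST n → push 54. Stack: [54]
RETURN_VALUE → return 54.

54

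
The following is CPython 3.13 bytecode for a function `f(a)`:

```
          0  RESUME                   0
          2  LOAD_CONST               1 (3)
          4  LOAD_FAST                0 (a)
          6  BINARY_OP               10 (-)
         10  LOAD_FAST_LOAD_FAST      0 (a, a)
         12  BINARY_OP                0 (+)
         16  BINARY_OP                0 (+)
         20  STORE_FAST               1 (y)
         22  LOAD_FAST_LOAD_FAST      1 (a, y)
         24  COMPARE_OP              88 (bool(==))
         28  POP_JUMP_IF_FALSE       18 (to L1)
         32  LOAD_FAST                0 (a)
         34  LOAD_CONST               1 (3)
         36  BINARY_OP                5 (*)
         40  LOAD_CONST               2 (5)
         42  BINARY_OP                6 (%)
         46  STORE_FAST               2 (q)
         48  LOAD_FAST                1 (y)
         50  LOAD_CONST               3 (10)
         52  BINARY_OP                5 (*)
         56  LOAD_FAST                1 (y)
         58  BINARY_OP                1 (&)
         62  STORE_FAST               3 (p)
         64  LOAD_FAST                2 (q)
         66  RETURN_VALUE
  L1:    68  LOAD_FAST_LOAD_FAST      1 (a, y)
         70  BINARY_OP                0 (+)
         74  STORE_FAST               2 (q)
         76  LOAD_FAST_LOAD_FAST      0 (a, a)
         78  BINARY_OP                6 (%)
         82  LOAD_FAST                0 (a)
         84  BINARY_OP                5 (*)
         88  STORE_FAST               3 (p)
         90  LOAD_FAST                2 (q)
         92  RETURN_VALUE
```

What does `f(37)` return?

LOAD_CONST → push 3. Stack: [3]
LOAD_FAST a → push 37. Stack: [3, 37]
BINARY_OP - → 3 - 37 = -34. Stack: [-34]
LOAD_FAST_LOAD_FAST a,a → push 37,37. Stack: [-34, 37, 37]
BINARY_OP + → 37 + 37 = 74. Stack: [-34, 74]
BINARY_OP + → -34 + 74 = 40. Stack: [40]
STORE_FAST y → y=40. Stack: []
LOAD_FAST_LOAD_FAST a,y → push 37,40. Stack: [37, 40]
COMPARE_OP bool(==) → 37 vs 40 = False. Stack: [False]
POP_JUMP_IF_FALSE → pop False; jump. Stack: []
LOAD_FAST_LOAD_FAST a,y → push 37,40. Stack: [37, 40]
BINARY_OP + → 37 + 40 = 77. Stack: [77]
STORE_FAST q → q=77. Stack: []
LOAD_FAST_LOAD_FAST a,a → push 37,37. Stack: [37, 37]
BINARY_OP % → 37 % 37 = 0. Stack: [0]
LOAD_FAST a → push 37. Stack: [0, 37]
BINARY_OP * → 0 * 37 = 0. Stack: [0]
STORE_FAST p → p=0. Stack: []
LOAD_FAST q → push 77. Stack: [77]
RETURN_VALUE → return 77.

77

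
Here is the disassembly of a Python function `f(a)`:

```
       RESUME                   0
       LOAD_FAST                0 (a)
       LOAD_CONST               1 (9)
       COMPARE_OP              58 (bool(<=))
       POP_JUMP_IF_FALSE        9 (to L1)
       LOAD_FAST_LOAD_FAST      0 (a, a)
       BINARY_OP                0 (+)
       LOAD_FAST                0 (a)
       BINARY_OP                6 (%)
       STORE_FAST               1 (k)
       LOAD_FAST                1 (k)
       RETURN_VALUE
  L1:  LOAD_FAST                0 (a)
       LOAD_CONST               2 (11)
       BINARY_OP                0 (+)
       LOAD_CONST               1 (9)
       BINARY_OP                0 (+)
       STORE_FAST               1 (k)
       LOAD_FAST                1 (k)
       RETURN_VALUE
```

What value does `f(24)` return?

LOAD_FAST a → push 24. Stack: [24]
LOAD_CONST → push 9. Stack: [24, 9]
COMPARE_OP bool(<=) → 24 vs 9 = False. Stack: [False]
POP_JUMP_IF_FALSE → pop False; jump. Stack: []
LOAD_FAST a → push 24. Stack: [24]
LOAD_CONST → push 11. Stack: [24, 11]
BINARY_OP + → 24 + 11 = 35. Stack: [35]
LOAD_CONST → push 9. Stack: [35, 9]
BINARY_OP + → 35 + 9 = 44. Stack: [44]
STORE_FAST k → k=44. Stack: []
LOAD_FAST k → push 44. Stack: [44]
RETURN_VALUE → return 44.

44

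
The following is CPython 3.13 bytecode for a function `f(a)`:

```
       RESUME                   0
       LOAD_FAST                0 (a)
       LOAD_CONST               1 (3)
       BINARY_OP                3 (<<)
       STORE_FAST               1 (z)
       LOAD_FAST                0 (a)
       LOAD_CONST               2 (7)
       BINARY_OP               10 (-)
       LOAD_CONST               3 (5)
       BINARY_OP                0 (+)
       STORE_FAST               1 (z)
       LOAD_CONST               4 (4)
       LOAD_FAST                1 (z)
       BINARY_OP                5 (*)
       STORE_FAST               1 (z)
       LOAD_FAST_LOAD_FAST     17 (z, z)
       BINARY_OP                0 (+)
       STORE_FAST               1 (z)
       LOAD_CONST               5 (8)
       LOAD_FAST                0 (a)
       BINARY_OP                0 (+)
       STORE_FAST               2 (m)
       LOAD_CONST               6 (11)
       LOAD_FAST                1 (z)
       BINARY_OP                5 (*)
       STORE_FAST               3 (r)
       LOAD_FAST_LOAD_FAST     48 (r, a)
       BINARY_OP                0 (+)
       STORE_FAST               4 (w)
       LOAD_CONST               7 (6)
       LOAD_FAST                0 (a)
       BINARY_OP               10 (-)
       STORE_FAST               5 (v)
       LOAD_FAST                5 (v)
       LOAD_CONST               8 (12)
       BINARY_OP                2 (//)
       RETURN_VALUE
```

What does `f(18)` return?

-1

LOAD_FAST a → push 18. Stack: [18]
LOAD_CONST → push 3. Stack: [18, 3]
BINARY_OP << → 18 << 3 = 144. Stack: [144]
STORE_FAST z → z=144. Stack: []
LOAD_FAST a → push 18. Stack: [18]
LOAD_CONST → push 7. Stack: [18, 7]
BINARY_OP - → 18 - 7 = 11. Stack: [11]
LOAD_CONST → push 5. Stack: [11, 5]
BINARY_OP + → 11 + 5 = 16. Stack: [16]
STORE_FAST z → z=16. Stack: []
LOAD_CONST → push 4. Stack: [4]
LOAD_FAST z → push 16. Stack: [4, 16]
BINARY_OP * → 4 * 16 = 64. Stack: [64]
STORE_FAST z → z=64. Stack: []
LOAD_FAST_LOAD_FAST z,z → push 64,64. Stack: [64, 64]
BINARY_OP + → 64 + 64 = 128. Stack: [128]
STORE_FAST z → z=128. Stack: []
LOAD_CONST → push 8. Stack: [8]
LOAD_FAST a → push 18. Stack: [8, 18]
BINARY_OP + → 8 + 18 = 26. Stack: [26]
STORE_FAST m → m=26. Stack: []
LOAD_CONST → push 11. Stack: [11]
LOAD_FAST z → push 128. Stack: [11, 128]
BINARY_OP * → 11 * 128 = 1408. Stack: [1408]
STORE_FAST r → r=1408. Stack: []
LOAD_FAST_LOAD_FAST r,a → push 1408,18. Stack: [1408, 18]
BINARY_OP + → 1408 + 18 = 1426. Stack: [1426]
STORE_FAST w → w=1426. Stack: []
LOAD_CONST → push 6. Stack: [6]
LOAD_FAST a → push 18. Stack: [6, 18]
BINARY_OP - → 6 - 18 = -12. Stack: [-12]
STORE_FAST v → v=-12. Stack: []
LOAD_FAST v → push -12. Stack: [-12]
LOAD_CONST → push 12. Stack: [-12, 12]
BINARY_OP // → -12 // 12 = -1. Stack: [-1]
RETURN_VALUE → return -1.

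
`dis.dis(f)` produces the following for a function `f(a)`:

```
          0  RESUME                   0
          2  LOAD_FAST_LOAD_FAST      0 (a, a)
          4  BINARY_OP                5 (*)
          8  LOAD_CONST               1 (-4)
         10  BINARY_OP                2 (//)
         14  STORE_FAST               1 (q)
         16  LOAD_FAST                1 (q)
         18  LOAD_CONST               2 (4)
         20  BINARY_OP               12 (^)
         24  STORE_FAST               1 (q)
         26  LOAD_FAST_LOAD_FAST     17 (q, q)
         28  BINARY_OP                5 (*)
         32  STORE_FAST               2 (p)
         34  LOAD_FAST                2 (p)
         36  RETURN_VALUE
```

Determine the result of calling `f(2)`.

LOAD_FAST_LOAD_FAST a,a → push 2,2. Stack: [2, 2]
BINARY_OP * → 2 * 2 = 4. Stack: [4]
LOAD_CONST → push -4. Stack: [4, -4]
BINARY_OP // → 4 // -4 = -1. Stack: [-1]
STORE_FAST q → q=-1. Stack: []
LOAD_FAST q → push -1. Stack: [-1]
LOAD_CONST → push 4. Stack: [-1, 4]
BINARY_OP ^ → -1 ^ 4 = -5. Stack: [-5]
STORE_FAST q → q=-5. Stack: []
LOAD_FAST_LOAD_FAST q,q → push -5,-5. Stack: [-5, -5]
BINARY_OP * → -5 * -5 = 25. Stack: [25]
STORE_FAST p → p=25. Stack: []
LOAD_FAST p → push 25. Stack: [25]
RETURN_VALUE → return 25.

25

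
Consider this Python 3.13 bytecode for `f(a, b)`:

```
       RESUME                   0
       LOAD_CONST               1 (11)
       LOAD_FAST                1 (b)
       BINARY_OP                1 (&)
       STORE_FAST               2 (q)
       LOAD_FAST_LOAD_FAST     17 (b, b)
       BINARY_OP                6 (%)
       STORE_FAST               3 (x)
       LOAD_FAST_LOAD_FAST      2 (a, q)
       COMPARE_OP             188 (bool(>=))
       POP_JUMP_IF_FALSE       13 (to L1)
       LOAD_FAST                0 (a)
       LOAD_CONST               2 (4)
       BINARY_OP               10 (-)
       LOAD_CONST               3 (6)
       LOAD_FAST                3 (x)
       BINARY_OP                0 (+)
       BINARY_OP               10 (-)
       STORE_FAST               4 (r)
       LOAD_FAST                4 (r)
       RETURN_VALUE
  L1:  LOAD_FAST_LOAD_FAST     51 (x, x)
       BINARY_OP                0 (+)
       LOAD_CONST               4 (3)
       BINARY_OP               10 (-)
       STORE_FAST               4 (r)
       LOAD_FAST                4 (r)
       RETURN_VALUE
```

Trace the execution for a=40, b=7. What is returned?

30

LOAD_CONST → push 11. Stack: [11]
LOAD_FAST b → push 7. Stack: [11, 7]
BINARY_OP & → 11 & 7 = 3. Stack: [3]
STORE_FAST q → q=3. Stack: []
LOAD_FAST_LOAD_FAST b,b → push 7,7. Stack: [7, 7]
BINARY_OP % → 7 % 7 = 0. Stack: [0]
STORE_FAST x → x=0. Stack: []
LOAD_FAST_LOAD_FAST a,q → push 40,3. Stack: [40, 3]
COMPARE_OP bool(>=) → 40 vs 3 = True. Stack: [True]
POP_JUMP_IF_FALSE → pop True; no jump. Stack: []
LOAD_FAST a → push 40. Stack: [40]
LOAD_CONST → push 4. Stack: [40, 4]
BINARY_OP - → 40 - 4 = 36. Stack: [36]
LOAD_CONST → push 6. Stack: [36, 6]
LOAD_FAST x → push 0. Stack: [36, 6, 0]
BINARY_OP + → 6 + 0 = 6. Stack: [36, 6]
BINARY_OP - → 36 - 6 = 30. Stack: [30]
STORE_FAST r → r=30. Stack: []
LOAD_FAST r → push 30. Stack: [30]
RETURN_VALUE → return 30.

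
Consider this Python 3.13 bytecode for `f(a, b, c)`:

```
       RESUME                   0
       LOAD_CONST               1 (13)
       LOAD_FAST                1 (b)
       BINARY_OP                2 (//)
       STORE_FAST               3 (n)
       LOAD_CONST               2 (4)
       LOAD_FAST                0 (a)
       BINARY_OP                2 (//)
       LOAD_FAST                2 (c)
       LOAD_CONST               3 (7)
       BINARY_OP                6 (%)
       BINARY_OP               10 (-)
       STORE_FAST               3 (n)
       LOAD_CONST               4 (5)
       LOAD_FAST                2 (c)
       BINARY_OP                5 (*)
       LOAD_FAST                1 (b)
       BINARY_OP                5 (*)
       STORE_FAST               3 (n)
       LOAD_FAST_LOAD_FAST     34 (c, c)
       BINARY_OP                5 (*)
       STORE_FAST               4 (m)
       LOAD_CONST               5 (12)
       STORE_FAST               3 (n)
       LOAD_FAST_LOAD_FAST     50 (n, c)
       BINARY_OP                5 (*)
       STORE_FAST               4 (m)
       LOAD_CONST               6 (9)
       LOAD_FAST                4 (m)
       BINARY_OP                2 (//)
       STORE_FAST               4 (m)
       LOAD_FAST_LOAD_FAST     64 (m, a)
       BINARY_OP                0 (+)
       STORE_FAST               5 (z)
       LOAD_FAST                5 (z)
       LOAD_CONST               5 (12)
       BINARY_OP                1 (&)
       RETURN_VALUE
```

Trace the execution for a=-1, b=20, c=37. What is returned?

LOAD_CONST → push 13. Stack: [13]
LOAD_FAST b → push 20. Stack: [13, 20]
BINARY_OP // → 13 // 20 = 0. Stack: [0]
STORE_FAST n → n=0. Stack: []
LOAD_CONST → push 4. Stack: [4]
LOAD_FAST a → push -1. Stack: [4, -1]
BINARY_OP // → 4 // -1 = -4. Stack: [-4]
LOAD_FAST c → push 37. Stack: [-4, 37]
LOAD_CONST → push 7. Stack: [-4, 37, 7]
BINARY_OP % → 37 % 7 = 2. Stack: [-4, 2]
BINARY_OP - → -4 - 2 = -6. Stack: [-6]
STORE_FAST n → n=-6. Stack: []
LOAD_CONST → push 5. Stack: [5]
LOAD_FAST c → push 37. Stack: [5, 37]
BINARY_OP * → 5 * 37 = 185. Stack: [185]
LOAD_FAST b → push 20. Stack: [185, 20]
BINARY_OP * → 185 * 20 = 3700. Stack: [3700]
STORE_FAST n → n=3700. Stack: []
LOAD_FAST_LOAD_FAST c,c → push 37,37. Stack: [37, 37]
BINARY_OP * → 37 * 37 = 1369. Stack: [1369]
STORE_FAST m → m=1369. Stack: []
LOAD_CONST → push 12. Stack: [12]
STORE_FAST n → n=12. Stack: []
LOAD_FAST_LOAD_FAST n,c → push 12,37. Stack: [12, 37]
BINARY_OP * → 12 * 37 = 444. Stack: [444]
STORE_FAST m → m=444. Stack: []
LOAD_CONST → push 9. Stack: [9]
LOAD_FAST m → push 444. Stack: [9, 444]
BINARY_OP // → 9 // 444 = 0. Stack: [0]
STORE_FAST m → m=0. Stack: []
LOAD_FAST_LOAD_FAST m,a → push 0,-1. Stack: [0, -1]
BINARY_OP + → 0 + -1 = -1. Stack: [-1]
STORE_FAST z → z=-1. Stack: []
LOAD_FAST z → push -1. Stack: [-1]
LOAD_CONST → push 12. Stack: [-1, 12]
BINARY_OP & → -1 & 12 = 12. Stack: [12]
RETURN_VALUE → return 12.

12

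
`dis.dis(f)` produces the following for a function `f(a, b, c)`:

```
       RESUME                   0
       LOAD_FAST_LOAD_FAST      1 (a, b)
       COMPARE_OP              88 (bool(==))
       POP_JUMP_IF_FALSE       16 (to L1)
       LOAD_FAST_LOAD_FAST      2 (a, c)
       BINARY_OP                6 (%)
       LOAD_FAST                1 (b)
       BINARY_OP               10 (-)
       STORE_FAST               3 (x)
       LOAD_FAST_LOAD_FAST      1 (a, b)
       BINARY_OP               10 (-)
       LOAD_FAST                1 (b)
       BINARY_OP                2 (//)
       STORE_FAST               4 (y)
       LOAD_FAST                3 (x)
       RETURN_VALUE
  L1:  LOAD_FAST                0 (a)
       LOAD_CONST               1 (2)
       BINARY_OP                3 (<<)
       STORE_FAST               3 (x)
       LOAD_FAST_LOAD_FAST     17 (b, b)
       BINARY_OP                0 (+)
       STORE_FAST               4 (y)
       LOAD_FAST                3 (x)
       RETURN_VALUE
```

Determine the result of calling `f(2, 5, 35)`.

8

LOAD_FAST_LOAD_FAST a,b → push 2,5. Stack: [2, 5]
COMPARE_OP bool(==) → 2 vs 5 = False. Stack: [False]
POP_JUMP_IF_FALSE → pop False; jump. Stack: []
LOAD_FAST a → push 2. Stack: [2]
LOAD_CONST → push 2. Stack: [2, 2]
BINARY_OP << → 2 << 2 = 8. Stack: [8]
STORE_FAST x → x=8. Stack: []
LOAD_FAST_LOAD_FAST b,b → push 5,5. Stack: [5, 5]
BINARY_OP + → 5 + 5 = 10. Stack: [10]
STORE_FAST y → y=10. Stack: []
LOAD_FAST x → push 8. Stack: [8]
RETURN_VALUE → return 8.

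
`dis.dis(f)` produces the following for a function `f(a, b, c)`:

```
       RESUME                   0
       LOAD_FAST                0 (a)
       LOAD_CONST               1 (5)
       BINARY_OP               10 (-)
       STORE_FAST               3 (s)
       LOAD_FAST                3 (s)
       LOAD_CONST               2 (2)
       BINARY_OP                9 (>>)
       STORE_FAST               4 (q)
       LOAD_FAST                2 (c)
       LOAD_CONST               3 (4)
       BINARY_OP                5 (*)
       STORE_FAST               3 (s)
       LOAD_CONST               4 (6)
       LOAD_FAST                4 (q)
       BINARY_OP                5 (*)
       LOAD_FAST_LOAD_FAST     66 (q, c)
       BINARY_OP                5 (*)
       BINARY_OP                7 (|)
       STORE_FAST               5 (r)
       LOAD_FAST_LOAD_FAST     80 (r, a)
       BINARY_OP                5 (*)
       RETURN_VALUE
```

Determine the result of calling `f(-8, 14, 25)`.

LOAD_FAST a → push -8. Stack: [-8]
LOAD_CONST → push 5. Stack: [-8, 5]
BINARY_OP - → -8 - 5 = -13. Stack: [-13]
STORE_FAST s → s=-13. Stack: []
LOAD_FAST s → push -13. Stack: [-13]
LOAD_CONST → push 2. Stack: [-13, 2]
BINARY_OP >> → -13 >> 2 = -4. Stack: [-4]
STORE_FAST q → q=-4. Stack: []
LOAD_FAST c → push 25. Stack: [25]
LOAD_CONST → push 4. Stack: [25, 4]
BINARY_OP * → 25 * 4 = 100. Stack: [100]
STORE_FAST s → s=100. Stack: []
LOAD_CONST → push 6. Stack: [6]
LOAD_FAST q → push -4. Stack: [6, -4]
BINARY_OP * → 6 * -4 = -24. Stack: [-24]
LOAD_FAST_LOAD_FAST q,c → push -4,25. Stack: [-24, -4, 25]
BINARY_OP * → -4 * 25 = -100. Stack: [-24, -100]
BINARY_OP | → -24 | -100 = -4. Stack: [-4]
STORE_FAST r → r=-4. Stack: []
LOAD_FAST_LOAD_FAST r,a → push -4,-8. Stack: [-4, -8]
BINARY_OP * → -4 * -8 = 32. Stack: [32]
RETURN_VALUE → return 32.

32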